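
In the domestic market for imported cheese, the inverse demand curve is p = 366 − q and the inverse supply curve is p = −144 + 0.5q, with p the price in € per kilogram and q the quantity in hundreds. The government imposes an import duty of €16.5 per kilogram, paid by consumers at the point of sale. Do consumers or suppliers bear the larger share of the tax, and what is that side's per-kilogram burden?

Inverting to q(p) form: qd = 366 − p; qs = 2p + 288.
Before the tax: set 366 − p = 2p + 288 → p* = €26, q* = 340.
With the tax collected from consumers, demand (in seller-price terms) shifts: qd = 366 − (p + 16.5).
Solving gives q = 329 with consumers paying €37 and suppliers receiving €20.5 (the €16.5 wedge).
Per-kilogram burden: consumers €11, suppliers €5.5.
Consumers take the larger share because demand is less price-elastic here (demand slope 1 vs supply slope 2).
The less price-elastic side of the market bears the larger share of a per-unit tax.

Consumers bear the larger share: €11 per kilogram.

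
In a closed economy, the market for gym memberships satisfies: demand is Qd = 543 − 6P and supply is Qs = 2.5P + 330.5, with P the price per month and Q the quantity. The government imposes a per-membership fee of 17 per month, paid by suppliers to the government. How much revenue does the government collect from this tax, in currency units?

Before the tax: set 543 − 6P = 2.5P + 330.5 → P* = 25, Q* = 393.
With the tax collected from suppliers, supply shifts: Qs = 2.5(P − 17) + 330.5.
New equilibrium: consumers pay 30, suppliers receive 13, Q = 363. (Wedge: Pb − Ps = 17.)
Revenue = t · Q = 17 · 363 = 6171.

Tax revenue = 6171.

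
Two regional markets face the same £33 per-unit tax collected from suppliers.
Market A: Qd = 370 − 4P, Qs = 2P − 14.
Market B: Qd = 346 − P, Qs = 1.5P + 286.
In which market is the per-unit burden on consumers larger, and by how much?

Market B, by £8.8.

Market A: pre-tax P* = £64, Q* = 114; post-tax Q = 70; per-unit burden on consumers = £11.
Market B: pre-tax P* = £24, Q* = 322; post-tax Q = 302.2; per-unit burden on consumers = £19.8.
Difference: £11 vs £19.8 → market B is larger by £8.8.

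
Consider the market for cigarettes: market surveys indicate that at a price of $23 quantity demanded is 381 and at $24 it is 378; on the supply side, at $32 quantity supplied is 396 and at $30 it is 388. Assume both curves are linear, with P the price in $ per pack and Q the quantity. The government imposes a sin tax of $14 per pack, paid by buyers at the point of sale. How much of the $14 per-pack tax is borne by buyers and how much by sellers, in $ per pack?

Buyers bear $8 per pack; sellers bear $6 per pack.

Demand slope: (378 − 381)/(24 − 23) = -3, so Qd = 450 − 3P.
Supply slope: (388 − 396)/(30 − 32) = 4, so Qs = 4P + 268.
Before the tax: set 450 − 3P = 4P + 268 → P* = $26, Q* = 372.
With the tax collected from buyers, demand (in seller-price terms) shifts: Qd = 450 − 3(P + 14).
New equilibrium: buyers pay $34, sellers receive $20, Q = 348. (Wedge: Pb − Ps = 14.)
Burden on buyers: $8; on sellers: $6. (They sum to $14.)
The less price-elastic side of the market bears the larger share of a per-unit tax.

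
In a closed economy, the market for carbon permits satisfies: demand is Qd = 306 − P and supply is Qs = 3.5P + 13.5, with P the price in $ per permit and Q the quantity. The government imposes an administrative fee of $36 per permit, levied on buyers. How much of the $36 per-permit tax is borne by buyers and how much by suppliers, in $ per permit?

Without the tax, 306 − P = 3.5P + 13.5 gives 4.5P = 292.5, so P* = $65 and Q* = 241.
With the tax collected from buyers, demand (in seller-price terms) shifts: Qd = 306 − (P + 36).
Solving gives Q = 213 with buyers paying $93 and suppliers receiving $57 (the $36 wedge).
Burden on buyers: $28; on suppliers: $8. (They sum to $36.)
The less price-elastic side of the market bears the larger share of a per-unit tax.

Buyers bear $28 per permit; suppliers bear $8 per permit.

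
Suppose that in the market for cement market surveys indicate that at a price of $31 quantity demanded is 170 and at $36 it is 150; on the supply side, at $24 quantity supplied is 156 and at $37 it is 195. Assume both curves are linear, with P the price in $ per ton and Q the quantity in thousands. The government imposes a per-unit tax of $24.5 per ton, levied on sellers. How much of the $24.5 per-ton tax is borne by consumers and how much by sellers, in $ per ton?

Consumers bear $10.5 per ton; sellers bear $14 per ton.

Demand slope: (150 − 170)/(36 − 31) = -4, so Qd = 294 − 4P.
Supply slope: (195 − 156)/(37 − 24) = 3, so Qs = 3P + 84.
Before the tax: set 294 − 4P = 3P + 84 → P* = $30, Q* = 174.
With the tax collected from sellers, supply shifts: Qs = 3(P − 24.5) + 84.
Solving gives Q = 132 with consumers paying $40.5 and sellers receiving $16 (the $24.5 wedge).
Burden on consumers: $10.5; on sellers: $14. (They sum to $24.5.)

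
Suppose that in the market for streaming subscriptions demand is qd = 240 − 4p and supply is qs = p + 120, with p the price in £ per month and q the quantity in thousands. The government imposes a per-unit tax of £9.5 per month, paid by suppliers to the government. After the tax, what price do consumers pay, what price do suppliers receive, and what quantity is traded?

Consumers pay £25.9; suppliers receive £16.4; quantity = 136.4.

Before the tax: set 240 − 4p = p + 120 → p* = £24, q* = 144.
With the tax collected from suppliers, supply shifts: qs = (p − 9.5) + 120.
Solving gives q = 136.4 with consumers paying £25.9 and suppliers receiving £16.4 (the £9.5 wedge).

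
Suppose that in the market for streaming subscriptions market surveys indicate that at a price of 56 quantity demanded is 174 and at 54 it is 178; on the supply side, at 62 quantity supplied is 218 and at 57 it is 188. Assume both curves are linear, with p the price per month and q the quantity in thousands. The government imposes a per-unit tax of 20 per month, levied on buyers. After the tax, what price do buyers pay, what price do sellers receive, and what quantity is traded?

Demand slope: (178 − 174)/(54 − 56) = -2, so qd = 286 − 2p.
Supply slope: (188 − 218)/(57 − 62) = 6, so qs = 6p − 154.
Before the tax: set 286 − 2p = 6p − 154 → p* = 55, q* = 176.
With the tax collected from buyers, demand (in seller-price terms) shifts: qd = 286 − 2(p + 20).
New equilibrium: buyers pay 70, sellers receive 50, q = 146. (Wedge: pb − ps = 20.)

Buyers pay 70; sellers receive 50; quantity = 146.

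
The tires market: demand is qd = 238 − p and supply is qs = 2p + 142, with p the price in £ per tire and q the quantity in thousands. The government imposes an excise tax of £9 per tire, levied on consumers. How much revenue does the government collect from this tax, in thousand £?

Without the tax, 238 − p = 2p + 142 gives 3p = 96, so p* = £32 and q* = 206.
With the tax collected from consumers, demand (in seller-price terms) shifts: qd = 238 − (p + 9).
Solving gives q = 200 with consumers paying £38 and suppliers receiving £29 (the £9 wedge).
Revenue = t · Q = 9 · 200 = £1800.

Tax revenue = £1800 thousand.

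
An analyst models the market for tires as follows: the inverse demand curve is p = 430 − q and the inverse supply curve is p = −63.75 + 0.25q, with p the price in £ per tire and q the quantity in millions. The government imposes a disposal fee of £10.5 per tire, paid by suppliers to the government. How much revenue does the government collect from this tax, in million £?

Tax revenue = £4059.3 million.

Inverting to q(p) form: qd = 430 − p; qs = 4p + 255.
Without the tax, 430 − p = 4p + 255 gives 5p = 175, so p* = £35 and q* = 395.
With the tax collected from suppliers, supply shifts: qs = 4(p − 10.5) + 255.
Solving gives q = 386.6 with buyers paying £43.4 and suppliers receiving £32.9 (the £10.5 wedge).
Revenue = t · Q = 10.5 · 386.6 = £4059.3.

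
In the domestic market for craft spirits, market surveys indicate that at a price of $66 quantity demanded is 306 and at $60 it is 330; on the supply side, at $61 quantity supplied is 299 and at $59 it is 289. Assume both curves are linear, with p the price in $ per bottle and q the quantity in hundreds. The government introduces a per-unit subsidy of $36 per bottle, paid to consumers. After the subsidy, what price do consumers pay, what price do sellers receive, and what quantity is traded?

Consumers pay $44; sellers receive $80; quantity = 394.

Demand slope: (330 − 306)/(60 − 66) = -4, so qd = 570 − 4p.
Supply slope: (289 − 299)/(59 − 61) = 5, so qs = 5p − 6.
Before the subsidy: set 570 − 4p = 5p − 6 → p* = $64, q* = 314.
With a per-unit subsidy paid to consumers, each effectively pays p − 36, so demand becomes qd = 570 − 4(p − 36).
Solving gives q = 394 with consumers paying $44 and sellers receiving $80 (the $36 wedge).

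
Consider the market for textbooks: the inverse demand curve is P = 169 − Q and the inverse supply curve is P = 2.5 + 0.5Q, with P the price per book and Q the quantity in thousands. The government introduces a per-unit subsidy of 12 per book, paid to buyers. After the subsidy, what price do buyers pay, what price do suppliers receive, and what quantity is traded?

Buyers pay 50; suppliers receive 62; quantity = 119.

Inverting to Q(P) form: Qd = 169 − P; Qs = 2P − 5.
Without the subsidy, 169 − P = 2P − 5 gives 3P = 174, so P* = 58 and Q* = 111.
With a per-unit subsidy paid to buyers, each effectively pays P − 12, so demand becomes Qd = 169 − (P − 12).
Solving gives Q = 119 with buyers paying 50 and suppliers receiving 62 (the 12 wedge).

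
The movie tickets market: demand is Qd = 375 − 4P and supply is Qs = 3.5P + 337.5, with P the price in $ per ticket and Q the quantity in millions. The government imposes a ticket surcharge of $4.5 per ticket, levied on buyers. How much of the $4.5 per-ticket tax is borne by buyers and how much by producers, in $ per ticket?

Buyers bear $2.1 per ticket; producers bear $2.4 per ticket.

Without the tax, 375 − 4P = 3.5P + 337.5 gives 7.5P = 37.5, so P* = $5 and Q* = 355.
With the tax collected from buyers, demand (in seller-price terms) shifts: Qd = 375 − 4(P + 4.5).
New equilibrium: buyers pay $7.1, producers receive $2.6, Q = 346.6. (Wedge: Pb − Ps = 4.5.)
Burden on buyers: $2.1; on producers: $2.4. (They sum to $4.5.)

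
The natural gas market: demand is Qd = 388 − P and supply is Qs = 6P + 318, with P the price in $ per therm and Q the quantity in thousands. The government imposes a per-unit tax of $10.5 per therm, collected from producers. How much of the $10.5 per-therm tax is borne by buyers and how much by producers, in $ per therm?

Without the tax, 388 − P = 6P + 318 gives 7P = 70, so P* = $10 and Q* = 378.
With the tax collected from producers, supply shifts: Qs = 6(P − 10.5) + 318.
Solving gives Q = 369 with buyers paying $19 and producers receiving $8.5 (the $10.5 wedge).
Burden on buyers: $9; on producers: $1.5. (They sum to $10.5.)
The less price-elastic side of the market bears the larger share of a per-unit tax.

Buyers bear $9 per therm; producers bear $1.5 per therm.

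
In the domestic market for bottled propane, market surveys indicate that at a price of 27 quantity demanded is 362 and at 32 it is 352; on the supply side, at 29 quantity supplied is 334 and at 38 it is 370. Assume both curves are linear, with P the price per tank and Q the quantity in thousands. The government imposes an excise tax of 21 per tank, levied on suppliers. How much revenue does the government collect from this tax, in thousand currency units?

Demand slope: (352 − 362)/(32 − 27) = -2, so Qd = 416 − 2P.
Supply slope: (370 − 334)/(38 − 29) = 4, so Qs = 4P + 218.
Without the tax, 416 − 2P = 4P + 218 gives 6P = 198, so P* = 33 and Q* = 350.
With the tax collected from suppliers, supply shifts: Qs = 4(P − 21) + 218.
Solving gives Q = 322 with consumers paying 47 and suppliers receiving 26 (the 21 wedge).
Revenue = t · Q = 21 · 322 = 6762.

Tax revenue = 6762 thousand.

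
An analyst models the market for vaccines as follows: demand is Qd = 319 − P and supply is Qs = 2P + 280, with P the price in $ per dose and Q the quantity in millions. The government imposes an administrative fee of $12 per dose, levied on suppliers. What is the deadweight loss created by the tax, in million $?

Without the tax, 319 − P = 2P + 280 gives 3P = 39, so P* = $13 and Q* = 306.
With the tax collected from suppliers, supply shifts: Qs = 2(P − 12) + 280.
New equilibrium: consumers pay $21, suppliers receive $9, Q = 298. (Wedge: Pb − Ps = 12.)
Quantity falls by |ΔQ| = |306 − 298| = 8.
DWL = ½ · t · |ΔQ| = ½ · 12 · 8 = $48.

Deadweight loss = $48 million.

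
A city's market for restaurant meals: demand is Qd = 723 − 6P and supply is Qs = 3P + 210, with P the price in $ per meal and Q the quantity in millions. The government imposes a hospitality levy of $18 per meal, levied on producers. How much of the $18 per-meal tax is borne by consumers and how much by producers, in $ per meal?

Without the tax, 723 − 6P = 3P + 210 gives 9P = 513, so P* = $57 and Q* = 381.
With the tax collected from producers, supply shifts: Qs = 3(P − 18) + 210.
Solving gives Q = 345 with consumers paying $63 and producers receiving $45 (the $18 wedge).
Burden on consumers: $6; on producers: $12. (They sum to $18.)

Consumers bear $6 per meal; producers bear $12 per meal.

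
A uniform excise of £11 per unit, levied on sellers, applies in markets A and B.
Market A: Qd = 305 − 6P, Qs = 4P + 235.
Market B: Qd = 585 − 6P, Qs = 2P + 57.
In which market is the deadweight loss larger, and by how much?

Market A, by £54.45.

Market A: pre-tax P* = £7, Q* = 263; post-tax Q = 236.6; deadweight loss = £145.2.
Market B: pre-tax P* = £66, Q* = 189; post-tax Q = 172.5; deadweight loss = £90.75.
Difference: £145.2 vs £90.75 → market A is larger by £54.45.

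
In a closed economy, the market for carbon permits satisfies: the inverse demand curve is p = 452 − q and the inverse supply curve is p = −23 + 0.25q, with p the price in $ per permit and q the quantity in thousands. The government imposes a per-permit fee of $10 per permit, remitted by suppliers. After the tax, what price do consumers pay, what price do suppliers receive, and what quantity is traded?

Inverting to q(p) form: qd = 452 − p; qs = 4p + 92.
Before the tax: set 452 − p = 4p + 92 → p* = $72, q* = 380.
With the tax collected from suppliers, supply shifts: qs = 4(p − 10) + 92.
New equilibrium: consumers pay $80, suppliers receive $70, q = 372. (Wedge: pb − ps = 10.)
The less price-elastic side of the market bears the larger share of a per-unit tax.

Consumers pay $80; suppliers receive $70; quantity = 372.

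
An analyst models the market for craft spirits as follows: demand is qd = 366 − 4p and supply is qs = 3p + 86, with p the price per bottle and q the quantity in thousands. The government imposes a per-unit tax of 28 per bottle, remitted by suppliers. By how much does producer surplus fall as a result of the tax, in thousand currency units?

Producer surplus falls by 2912 thousand.

Before the tax: set 366 − 4p = 3p + 86 → p* = 40, q* = 206.
With the tax collected from suppliers, supply shifts: qs = 3(p − 28) + 86.
Solving gives q = 158 with consumers paying 52 and suppliers receiving 24 (the 28 wedge).
ΔPS is the trapezoid between Q = 158 and Q = 206 of height 16: ½ · (206 + 158) · 16 = 2912.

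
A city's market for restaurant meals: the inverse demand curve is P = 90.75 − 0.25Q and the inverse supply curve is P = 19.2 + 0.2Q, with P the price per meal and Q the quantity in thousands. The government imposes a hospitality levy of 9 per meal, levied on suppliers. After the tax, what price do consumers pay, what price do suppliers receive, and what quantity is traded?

Consumers pay 56; suppliers receive 47; quantity = 139.

Inverting to Q(P) form: Qd = 363 − 4P; Qs = 5P − 96.
Before the tax: set 363 − 4P = 5P − 96 → P* = 51, Q* = 159.
With the tax collected from suppliers, supply shifts: Qs = 5(P − 9) − 96.
New equilibrium: consumers pay 56, suppliers receive 47, Q = 139. (Wedge: Pb − Ps = 9.)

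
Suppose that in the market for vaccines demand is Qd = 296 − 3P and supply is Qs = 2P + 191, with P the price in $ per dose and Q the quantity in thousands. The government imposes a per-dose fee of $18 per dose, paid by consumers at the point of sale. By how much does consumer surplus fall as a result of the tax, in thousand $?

Consumer surplus falls by $1599.84 thousand.

Without the tax, 296 − 3P = 2P + 191 gives 5P = 105, so P* = $21 and Q* = 233.
With the tax collected from consumers, demand (in seller-price terms) shifts: Qd = 296 − 3(P + 18).
Solving gives Q = 211.4 with consumers paying $28.2 and sellers receiving $10.2 (the $18 wedge).
ΔCS is the trapezoid between Q = 211.4 and Q = 233 of height $7.2: ½ · (233 + 211.4) · 7.2 = $1599.84.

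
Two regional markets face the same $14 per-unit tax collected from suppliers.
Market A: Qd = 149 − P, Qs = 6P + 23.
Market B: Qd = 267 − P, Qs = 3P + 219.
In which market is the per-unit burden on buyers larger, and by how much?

Market A: pre-tax P* = $18, Q* = 131; post-tax Q = 119; per-unit burden on buyers = $12.
Market B: pre-tax P* = $12, Q* = 255; post-tax Q = 244.5; per-unit burden on buyers = $10.5.
Difference: $12 vs $10.5 → market A is larger by $1.5.

Market A, by $1.5.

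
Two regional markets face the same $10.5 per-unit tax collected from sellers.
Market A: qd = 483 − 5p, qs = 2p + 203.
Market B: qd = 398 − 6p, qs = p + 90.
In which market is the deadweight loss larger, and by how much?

Market A, by $31.5.

Market A: pre-tax p* = $40, q* = 283; post-tax q = 268; deadweight loss = $78.75.
Market B: pre-tax p* = $44, q* = 134; post-tax q = 125; deadweight loss = $47.25.
Difference: $78.75 vs $47.25 → market A is larger by $31.5.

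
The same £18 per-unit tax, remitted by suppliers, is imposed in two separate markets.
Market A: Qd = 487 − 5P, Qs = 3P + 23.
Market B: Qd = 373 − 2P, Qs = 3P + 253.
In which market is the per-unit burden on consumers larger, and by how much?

Market B, by £4.05.

Market A: pre-tax P* = £58, Q* = 197; post-tax Q = 163.25; per-unit burden on consumers = £6.75.
Market B: pre-tax P* = £24, Q* = 325; post-tax Q = 303.4; per-unit burden on consumers = £10.8.
Difference: £6.75 vs £10.8 → market B is larger by £4.05.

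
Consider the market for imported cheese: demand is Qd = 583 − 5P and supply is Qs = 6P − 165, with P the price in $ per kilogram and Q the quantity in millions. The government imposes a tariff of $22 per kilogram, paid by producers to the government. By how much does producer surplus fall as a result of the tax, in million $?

Before the tax: set 583 − 5P = 6P − 165 → P* = $68, Q* = 243.
With the tax collected from producers, supply shifts: Qs = 6(P − 22) − 165.
New equilibrium: consumers pay $80, producers receive $58, Q = 183. (Wedge: Pb − Ps = 22.)
ΔPS is the trapezoid between Q = 183 and Q = 243 of height $10: ½ · (243 + 183) · 10 = $2130.

Producer surplus falls by $2130 million.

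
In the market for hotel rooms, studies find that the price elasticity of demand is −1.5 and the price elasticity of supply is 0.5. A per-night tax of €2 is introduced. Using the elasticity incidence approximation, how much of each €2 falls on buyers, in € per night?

Buyers bear ≈ €0.5 per night.

Incidence ratio: buyers' share ≈ εs / (εs + |εd|) = 0.5 / (0.5 + 1.5) = 0.25.
So buyers bear ≈ 0.25 × €2 = €0.5; sellers bear €1.5.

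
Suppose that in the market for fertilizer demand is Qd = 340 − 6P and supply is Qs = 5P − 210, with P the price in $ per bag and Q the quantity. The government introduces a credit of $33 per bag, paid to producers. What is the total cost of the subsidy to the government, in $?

Government outlay = $4290.

Without the subsidy, 340 − 6P = 5P − 210 gives 11P = 550, so P* = $50 and Q* = 40.
With a per-unit subsidy paid to producers, each receives P + 33 per unit sold, so supply becomes Qs = 5(P + 33) − 210.
New equilibrium: buyers pay $35, producers receive $68, Q = 130. (Wedge: Pb − Ps = −33.)
Outlay = t · Q = 33 · 130 = $4290.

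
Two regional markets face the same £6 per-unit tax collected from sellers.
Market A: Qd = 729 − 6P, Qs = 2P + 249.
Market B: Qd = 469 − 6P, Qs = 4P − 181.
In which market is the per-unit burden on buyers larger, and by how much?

Market A: pre-tax P* = £60, Q* = 369; post-tax Q = 360; per-unit burden on buyers = £1.5.
Market B: pre-tax P* = £65, Q* = 79; post-tax Q = 64.6; per-unit burden on buyers = £2.4.
Difference: £1.5 vs £2.4 → market B is larger by £0.9.

Market B, by £0.9.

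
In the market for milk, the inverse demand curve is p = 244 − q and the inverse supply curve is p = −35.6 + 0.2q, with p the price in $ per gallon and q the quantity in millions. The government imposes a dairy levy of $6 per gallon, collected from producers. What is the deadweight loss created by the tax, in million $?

Rewrite in direct form: qd = 244 − p and qs = 5p + 178.
Without the tax, 244 − p = 5p + 178 gives 6p = 66, so p* = $11 and q* = 233.
With the tax collected from producers, supply shifts: qs = 5(p − 6) + 178.
Solving gives q = 228 with consumers paying $16 and producers receiving $10 (the $6 wedge).
Quantity falls by |ΔQ| = |233 − 228| = 5.
DWL = ½ · t · |ΔQ| = ½ · 6 · 5 = $15.

Deadweight loss = $15 million.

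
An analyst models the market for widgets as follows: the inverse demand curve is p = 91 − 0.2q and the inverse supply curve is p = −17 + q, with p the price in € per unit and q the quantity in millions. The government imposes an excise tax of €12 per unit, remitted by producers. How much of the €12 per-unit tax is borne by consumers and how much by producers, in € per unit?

Consumers bear €2 per unit; producers bear €10 per unit.

Inverting to q(p) form: qd = 455 − 5p; qs = p + 17.
Before the tax: set 455 − 5p = p + 17 → p* = €73, q* = 90.
With the tax collected from producers, supply shifts: qs = (p − 12) + 17.
Solving gives q = 80 with consumers paying €75 and producers receiving €63 (the €12 wedge).
Burden on consumers: €2; on producers: €10. (They sum to €12.)
The less price-elastic side of the market bears the larger share of a per-unit tax.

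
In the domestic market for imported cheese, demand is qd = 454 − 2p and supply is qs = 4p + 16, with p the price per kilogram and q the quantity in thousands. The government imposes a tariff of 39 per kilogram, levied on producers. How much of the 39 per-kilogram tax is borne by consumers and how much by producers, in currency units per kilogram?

Consumers bear 26 per kilogram; producers bear 13 per kilogram.

Before the tax: set 454 − 2p = 4p + 16 → p* = 73, q* = 308.
With the tax collected from producers, supply shifts: qs = 4(p − 39) + 16.
New equilibrium: consumers pay 99, producers receive 60, q = 256. (Wedge: pb − ps = 39.)
Burden on consumers: 26; on producers: 13. (They sum to 39.)
The less price-elastic side of the market bears the larger share of a per-unit tax.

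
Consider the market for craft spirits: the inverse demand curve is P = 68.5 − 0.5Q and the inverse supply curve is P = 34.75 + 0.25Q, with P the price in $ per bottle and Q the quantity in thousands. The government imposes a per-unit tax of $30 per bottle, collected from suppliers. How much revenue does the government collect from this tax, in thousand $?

Inverting to Q(P) form: Qd = 137 − 2P; Qs = 4P − 139.
Before the tax: set 137 − 2P = 4P − 139 → P* = $46, Q* = 45.
With the tax collected from suppliers, supply shifts: Qs = 4(P − 30) − 139.
Solving gives Q = 5 with consumers paying $66 and suppliers receiving $36 (the $30 wedge).
Revenue = t · Q = 30 · 5 = $150.

Tax revenue = $150 thousand.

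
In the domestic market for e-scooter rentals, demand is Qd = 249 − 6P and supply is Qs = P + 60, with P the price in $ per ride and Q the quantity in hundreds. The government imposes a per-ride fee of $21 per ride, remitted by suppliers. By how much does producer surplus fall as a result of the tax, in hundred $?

Without the tax, 249 − 6P = P + 60 gives 7P = 189, so P* = $27 and Q* = 87.
With the tax collected from suppliers, supply shifts: Qs = (P − 21) + 60.
Solving gives Q = 69 with buyers paying $30 and suppliers receiving $9 (the $21 wedge).
ΔPS is the trapezoid between Q = 69 and Q = 87 of height $18: ½ · (87 + 69) · 18 = $1404.

Producer surplus falls by $1404 hundred.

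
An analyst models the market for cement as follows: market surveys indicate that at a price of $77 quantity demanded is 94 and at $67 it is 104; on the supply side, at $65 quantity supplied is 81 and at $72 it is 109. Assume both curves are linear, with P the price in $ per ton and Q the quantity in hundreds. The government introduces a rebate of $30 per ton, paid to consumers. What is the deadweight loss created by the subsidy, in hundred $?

Demand slope: (104 − 94)/(67 − 77) = -1, so Qd = 171 − P.
Supply slope: (109 − 81)/(72 − 65) = 4, so Qs = 4P − 179.
Without the subsidy, 171 − P = 4P − 179 gives 5P = 350, so P* = $70 and Q* = 101.
With a per-unit subsidy paid to consumers, each effectively pays P − 30, so demand becomes Qd = 171 − (P − 30).
Solving gives Q = 125 with consumers paying $46 and suppliers receiving $76 (the $30 wedge).
Quantity rises by |ΔQ| = |101 − 125| = 24.
DWL = ½ · t · |ΔQ| = ½ · 30 · 24 = $360.

Deadweight loss = $360 hundred.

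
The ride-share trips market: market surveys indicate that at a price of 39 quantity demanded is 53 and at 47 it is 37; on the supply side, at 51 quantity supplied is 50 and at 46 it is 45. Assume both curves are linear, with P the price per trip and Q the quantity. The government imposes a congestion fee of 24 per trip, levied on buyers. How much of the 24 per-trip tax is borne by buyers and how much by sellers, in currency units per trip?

Buyers bear 8 per trip; sellers bear 16 per trip.

Demand slope: (37 − 53)/(47 − 39) = -2, so Qd = 131 − 2P.
Supply slope: (45 − 50)/(46 − 51) = 1, so Qs = P − 1.
Before the tax: set 131 − 2P = P − 1 → P* = 44, Q* = 43.
With the tax collected from buyers, demand (in seller-price terms) shifts: Qd = 131 − 2(P + 24).
New equilibrium: buyers pay 52, sellers receive 28, Q = 27. (Wedge: Pb − Ps = 24.)
Burden on buyers: 8; on sellers: 16. (They sum to 24.)
The less price-elastic side of the market bears the larger share of a per-unit tax.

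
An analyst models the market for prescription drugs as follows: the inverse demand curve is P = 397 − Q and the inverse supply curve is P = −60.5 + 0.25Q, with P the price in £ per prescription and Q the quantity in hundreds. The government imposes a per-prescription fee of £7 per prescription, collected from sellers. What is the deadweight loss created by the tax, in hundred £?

Deadweight loss = £19.6 hundred.

Inverting to Q(P) form: Qd = 397 − P; Qs = 4P + 242.
Without the tax, 397 − P = 4P + 242 gives 5P = 155, so P* = £31 and Q* = 366.
With the tax collected from sellers, supply shifts: Qs = 4(P − 7) + 242.
New equilibrium: consumers pay £36.6, sellers receive £29.6, Q = 360.4. (Wedge: Pb − Ps = 7.)
Quantity falls by |ΔQ| = |366 − 360.4| = 5.6.
DWL = ½ · t · |ΔQ| = ½ · 7 · 5.6 = £19.6.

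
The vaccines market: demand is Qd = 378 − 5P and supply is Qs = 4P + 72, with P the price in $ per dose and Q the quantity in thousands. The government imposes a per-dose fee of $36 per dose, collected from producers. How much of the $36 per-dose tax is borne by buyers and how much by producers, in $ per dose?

Buyers bear $16 per dose; producers bear $20 per dose.

Before the tax: set 378 − 5P = 4P + 72 → P* = $34, Q* = 208.
With the tax collected from producers, supply shifts: Qs = 4(P − 36) + 72.
New equilibrium: buyers pay $50, producers receive $14, Q = 128. (Wedge: Pb − Ps = 36.)
Burden on buyers: $16; on producers: $20. (They sum to $36.)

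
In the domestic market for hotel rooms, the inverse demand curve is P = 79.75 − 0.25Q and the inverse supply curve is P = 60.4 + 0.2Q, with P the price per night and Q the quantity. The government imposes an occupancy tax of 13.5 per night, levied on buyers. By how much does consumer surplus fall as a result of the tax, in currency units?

Inverting to Q(P) form: Qd = 319 − 4P; Qs = 5P − 302.
Before the tax: set 319 − 4P = 5P − 302 → P* = 69, Q* = 43.
With the tax collected from buyers, demand (in seller-price terms) shifts: Qd = 319 − 4(P + 13.5).
Solving gives Q = 13 with buyers paying 76.5 and suppliers receiving 63 (the 13.5 wedge).
ΔCS is the trapezoid between Q = 13 and Q = 43 of height 7.5: ½ · (43 + 13) · 7.5 = 210.

Consumer surplus falls by 210.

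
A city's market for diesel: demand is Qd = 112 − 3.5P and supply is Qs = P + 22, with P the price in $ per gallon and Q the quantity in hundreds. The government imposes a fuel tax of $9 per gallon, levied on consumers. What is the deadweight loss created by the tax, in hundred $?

Deadweight loss = $31.5 hundred.

Before the tax: set 112 − 3.5P = P + 22 → P* = $20, Q* = 42.
With the tax collected from consumers, demand (in seller-price terms) shifts: Qd = 112 − 3.5(P + 9).
New equilibrium: consumers pay $22, producers receive $13, Q = 35. (Wedge: Pb − Ps = 9.)
Quantity falls by |ΔQ| = |42 − 35| = 7.
DWL = ½ · t · |ΔQ| = ½ · 9 · 7 = $31.5.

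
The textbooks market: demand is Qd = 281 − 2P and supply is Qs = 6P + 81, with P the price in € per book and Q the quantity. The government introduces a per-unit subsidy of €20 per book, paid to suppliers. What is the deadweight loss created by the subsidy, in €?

Before the subsidy: set 281 − 2P = 6P + 81 → P* = €25, Q* = 231.
With a per-unit subsidy paid to suppliers, each receives P + 20 per unit sold, so supply becomes Qs = 6(P + 20) + 81.
Solving gives Q = 261 with consumers paying €10 and suppliers receiving €30 (the €20 wedge).
Quantity rises by |ΔQ| = |231 − 261| = 30.
DWL = ½ · t · |ΔQ| = ½ · 20 · 30 = €300.

Deadweight loss = €300.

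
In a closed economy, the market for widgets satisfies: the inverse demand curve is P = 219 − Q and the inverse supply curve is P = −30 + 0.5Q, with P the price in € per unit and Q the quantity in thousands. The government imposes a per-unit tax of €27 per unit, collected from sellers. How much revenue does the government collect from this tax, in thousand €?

Rewrite in direct form: Qd = 219 − P and Qs = 2P + 60.
Before the tax: set 219 − P = 2P + 60 → P* = €53, Q* = 166.
With the tax collected from sellers, supply shifts: Qs = 2(P − 27) + 60.
Solving gives Q = 148 with buyers paying €71 and sellers receiving €44 (the €27 wedge).
Revenue = t · Q = 27 · 148 = €3996.

Tax revenue = €3996 thousand.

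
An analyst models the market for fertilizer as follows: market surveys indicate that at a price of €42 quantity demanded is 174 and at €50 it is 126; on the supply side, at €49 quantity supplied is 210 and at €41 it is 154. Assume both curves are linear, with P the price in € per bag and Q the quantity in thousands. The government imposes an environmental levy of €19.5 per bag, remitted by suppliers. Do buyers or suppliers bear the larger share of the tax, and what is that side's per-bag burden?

Buyers bear the larger share: €10.5 per bag.

Demand slope: (126 − 174)/(50 − 42) = -6, so Qd = 426 − 6P.
Supply slope: (154 − 210)/(41 − 49) = 7, so Qs = 7P − 133.
Before the tax: set 426 − 6P = 7P − 133 → P* = €43, Q* = 168.
With the tax collected from suppliers, supply shifts: Qs = 7(P − 19.5) − 133.
Solving gives Q = 105 with buyers paying €53.5 and suppliers receiving €34 (the €19.5 wedge).
Per-bag burden: buyers €10.5, suppliers €9.
Buyers take the larger share because demand is less price-elastic here (demand slope 6 vs supply slope 7).
The less price-elastic side of the market bears the larger share of a per-unit tax.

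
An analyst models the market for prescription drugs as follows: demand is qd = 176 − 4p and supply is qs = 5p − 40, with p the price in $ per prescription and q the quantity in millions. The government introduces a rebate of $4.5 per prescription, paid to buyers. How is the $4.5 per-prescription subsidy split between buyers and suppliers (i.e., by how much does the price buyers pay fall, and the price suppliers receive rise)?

Before the subsidy: set 176 − 4p = 5p − 40 → p* = $24, q* = 80.
With a per-unit subsidy paid to buyers, each effectively pays p − 4.5, so demand becomes qd = 176 − 4(p − 4.5).
New equilibrium: buyers pay $21.5, suppliers receive $26, q = 90. (Wedge: pb − ps = −4.5.)
Gain to buyers: $2.5; to suppliers: $2. (They sum to $4.5.)

Buyers gain $2.5 per prescription; suppliers gain $2 per prescription.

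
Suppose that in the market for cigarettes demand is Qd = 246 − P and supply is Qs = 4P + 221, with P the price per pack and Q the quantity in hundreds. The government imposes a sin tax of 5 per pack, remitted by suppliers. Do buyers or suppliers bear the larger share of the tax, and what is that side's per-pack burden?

Before the tax: set 246 − P = 4P + 221 → P* = 5, Q* = 241.
With the tax collected from suppliers, supply shifts: Qs = 4(P − 5) + 221.
New equilibrium: buyers pay 9, suppliers receive 4, Q = 237. (Wedge: Pb − Ps = 5.)
Per-pack burden: buyers 4, suppliers 1.
Buyers take the larger share because demand is less price-elastic here (demand slope 1 vs supply slope 4).
The less price-elastic side of the market bears the larger share of a per-unit tax.

Buyers bear the larger share: 4 per pack.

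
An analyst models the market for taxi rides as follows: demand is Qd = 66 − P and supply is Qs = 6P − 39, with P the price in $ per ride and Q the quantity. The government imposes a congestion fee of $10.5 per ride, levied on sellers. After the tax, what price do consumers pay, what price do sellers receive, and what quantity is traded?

Without the tax, 66 − P = 6P − 39 gives 7P = 105, so P* = $15 and Q* = 51.
With the tax collected from sellers, supply shifts: Qs = 6(P − 10.5) − 39.
Solving gives Q = 42 with consumers paying $24 and sellers receiving $13.5 (the $10.5 wedge).

Consumers pay $24; sellers receive $13.5; quantity = 42.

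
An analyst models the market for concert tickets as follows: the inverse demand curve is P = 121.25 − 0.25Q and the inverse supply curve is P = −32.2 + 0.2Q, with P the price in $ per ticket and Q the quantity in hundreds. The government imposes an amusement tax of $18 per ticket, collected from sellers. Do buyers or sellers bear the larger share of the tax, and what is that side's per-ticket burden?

Buyers bear the larger share: $10 per ticket.

Inverting to Q(P) form: Qd = 485 − 4P; Qs = 5P + 161.
Without the tax, 485 − 4P = 5P + 161 gives 9P = 324, so P* = $36 and Q* = 341.
With the tax collected from sellers, supply shifts: Qs = 5(P − 18) + 161.
Solving gives Q = 301 with buyers paying $46 and sellers receiving $28 (the $18 wedge).
Per-ticket burden: buyers $10, sellers $8.
Buyers take the larger share because demand is less price-elastic here (demand slope 4 vs supply slope 5).
The less price-elastic side of the market bears the larger share of a per-unit tax.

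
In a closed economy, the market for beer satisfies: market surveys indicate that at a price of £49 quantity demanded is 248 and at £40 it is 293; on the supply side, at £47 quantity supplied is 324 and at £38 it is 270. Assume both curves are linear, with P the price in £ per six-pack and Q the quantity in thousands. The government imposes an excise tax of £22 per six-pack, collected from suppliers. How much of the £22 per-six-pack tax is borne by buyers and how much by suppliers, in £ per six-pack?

Buyers bear £12 per six-pack; suppliers bear £10 per six-pack.

Demand slope: (293 − 248)/(40 − 49) = -5, so Qd = 493 − 5P.
Supply slope: (270 − 324)/(38 − 47) = 6, so Qs = 6P + 42.
Without the tax, 493 − 5P = 6P + 42 gives 11P = 451, so P* = £41 and Q* = 288.
With the tax collected from suppliers, supply shifts: Qs = 6(P − 22) + 42.
New equilibrium: buyers pay £53, suppliers receive £31, Q = 228. (Wedge: Pb − Ps = 22.)
Burden on buyers: £12; on suppliers: £10. (They sum to £22.)
The less price-elastic side of the market bears the larger share of a per-unit tax.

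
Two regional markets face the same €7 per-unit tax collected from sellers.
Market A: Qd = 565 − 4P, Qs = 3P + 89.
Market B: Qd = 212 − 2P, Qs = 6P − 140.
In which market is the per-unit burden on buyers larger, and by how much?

Market B, by €2.25.

Market A: pre-tax P* = €68, Q* = 293; post-tax Q = 281; per-unit burden on buyers = €3.
Market B: pre-tax P* = €44, Q* = 124; post-tax Q = 113.5; per-unit burden on buyers = €5.25.
Difference: €3 vs €5.25 → market B is larger by €2.25.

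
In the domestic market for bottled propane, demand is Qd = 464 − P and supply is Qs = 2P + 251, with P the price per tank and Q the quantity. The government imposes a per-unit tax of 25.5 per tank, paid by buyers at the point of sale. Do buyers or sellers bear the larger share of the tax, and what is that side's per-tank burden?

Before the tax: set 464 − P = 2P + 251 → P* = 71, Q* = 393.
With the tax collected from buyers, demand (in seller-price terms) shifts: Qd = 464 − (P + 25.5).
New equilibrium: buyers pay 88, sellers receive 62.5, Q = 376. (Wedge: Pb − Ps = 25.5.)
Per-tank burden: buyers 17, sellers 8.5.
Buyers take the larger share because demand is less price-elastic here (demand slope 1 vs supply slope 2).
The less price-elastic side of the market bears the larger share of a per-unit tax.

Buyers bear the larger share: 17 per tank.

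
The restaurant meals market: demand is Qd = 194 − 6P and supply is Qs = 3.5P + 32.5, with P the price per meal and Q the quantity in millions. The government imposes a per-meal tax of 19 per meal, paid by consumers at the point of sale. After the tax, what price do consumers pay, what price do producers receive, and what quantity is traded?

Before the tax: set 194 − 6P = 3.5P + 32.5 → P* = 17, Q* = 92.
With the tax collected from consumers, demand (in seller-price terms) shifts: Qd = 194 − 6(P + 19).
Solving gives Q = 50 with consumers paying 24 and producers receiving 5 (the 19 wedge).
The less price-elastic side of the market bears the larger share of a per-unit tax.

Consumers pay 24; producers receive 5; quantity = 50.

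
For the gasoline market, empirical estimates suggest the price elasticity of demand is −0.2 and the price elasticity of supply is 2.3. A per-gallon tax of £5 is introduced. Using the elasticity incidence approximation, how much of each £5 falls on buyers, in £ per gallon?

Buyers bear ≈ £4.6 per gallon.

Incidence ratio: buyers' share ≈ εs / (εs + |εd|) = 2.3 / (2.3 + 0.2) = 0.92.
So buyers bear ≈ 0.92 × £5 = £4.6; suppliers bear £0.4.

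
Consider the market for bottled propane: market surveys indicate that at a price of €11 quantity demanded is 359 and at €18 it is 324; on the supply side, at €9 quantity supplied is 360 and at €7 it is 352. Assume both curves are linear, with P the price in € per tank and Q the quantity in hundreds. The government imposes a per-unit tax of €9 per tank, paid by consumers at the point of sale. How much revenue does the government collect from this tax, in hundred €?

Demand slope: (324 − 359)/(18 − 11) = -5, so Qd = 414 − 5P.
Supply slope: (352 − 360)/(7 − 9) = 4, so Qs = 4P + 324.
Before the tax: set 414 − 5P = 4P + 324 → P* = €10, Q* = 364.
With the tax collected from consumers, demand (in seller-price terms) shifts: Qd = 414 − 5(P + 9).
New equilibrium: consumers pay €14, suppliers receive €5, Q = 344. (Wedge: Pb − Ps = 9.)
Revenue = t · Q = 9 · 344 = €3096.

Tax revenue = €3096 hundred.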